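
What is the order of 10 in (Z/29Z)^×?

28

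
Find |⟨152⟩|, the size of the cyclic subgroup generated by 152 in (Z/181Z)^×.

30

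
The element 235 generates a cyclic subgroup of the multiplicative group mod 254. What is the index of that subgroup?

The order of 235 must divide φ(254) = φ(2)·φ(127) = 1·126 = 126 = 2 · 3^2 · 7.
Divisors of 126: 1, 2, 3, 6, 7, 9, 14, 18, 21, 42, 63, 126.
Compute 235^d (mod 254) for the divisors d until we hit 1:
235^1 ≡ 235 (mod 254)
235^2 ≡ 107 (mod 254)
235^3 ≡ 253 (mod 254)
235^6 ≡ 1 (mod 254) ✓
The order of 235 is 6, so the subgroup it generates has 6 elements.
[(Z/254Z)^× : ⟨235⟩] = 126/6 = 21.

21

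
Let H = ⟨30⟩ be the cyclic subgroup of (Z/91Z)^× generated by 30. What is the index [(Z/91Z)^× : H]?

By Lagrange's theorem, ord_91(30) divides φ(91) = φ(7·13) = (7−1)·(13−1) = 6·12 = 72 = 2^3 · 3^2.
Divisors of 72: 1, 2, 3, 4, 6, 8, 9, 12, 18, 24, 36, 72.
Compute 30^d (mod 91) for the divisors d until we hit 1:
30^1 ≡ 30
30^2 ≡ 81
30^3 ≡ 64
30^4 ≡ 9
30^6 ≡ 1
So ord_91(30) = 6, hence |⟨30⟩| = 6.
[(Z/91Z)^× : ⟨30⟩] = 72/6 = 12.

12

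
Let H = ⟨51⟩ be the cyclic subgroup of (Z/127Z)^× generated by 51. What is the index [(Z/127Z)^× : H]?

ord(51) | φ(127) = 127 − 1 = 126 = 2 · 3^2 · 7.
Divisors of 126: 1, 2, 3, 6, 7, 9, 14, 18, 21, 42, 63, 126.
Compute 51^d (mod 127) for the divisors d until we hit 1:
51^1 ≡ 51 (mod 127)
51^2 ≡ 61 (mod 127)
51^3 ≡ 63 (mod 127)
51^6 ≡ 32 (mod 127)
51^7 ≡ 108 (mod 127)
51^9 ≡ 111 (mod 127)
51^14 ≡ 107 (mod 127)
51^18 ≡ 2 (mod 127)
51^21 ≡ 126 (mod 127)
51^42 ≡ 1 (mod 127) ✓
So ord_127(51) = 42, hence |⟨51⟩| = 42.
[(Z/127Z)^× : ⟨51⟩] = 126/42 = 3.

3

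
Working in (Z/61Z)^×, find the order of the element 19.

30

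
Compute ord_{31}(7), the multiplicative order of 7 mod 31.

ord(7) | φ(31) = 31 − 1 = 30 = 2 · 3 · 5.
Divisors of 30: 1, 2, 3, 5, 6, 10, 15, 30.
Evaluate successive powers at the divisors of 30:
7^1 ≡ 7 (mod 31)
7^2 ≡ 18 (mod 31)
7^3 ≡ 2 (mod 31)
7^5 ≡ 5 (mod 31)
7^6 ≡ 4 (mod 31)
7^10 ≡ 25 (mod 31)
7^15 ≡ 1 (mod 31) ✓
Therefore the multiplicative order of 7 modulo 31 is 15.

15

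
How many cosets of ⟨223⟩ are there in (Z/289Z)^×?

2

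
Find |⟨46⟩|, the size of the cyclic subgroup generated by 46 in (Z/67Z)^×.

66

By Lagrange's theorem, ord_67(46) divides φ(67) = 67 − 1 = 66 = 2 · 3 · 11.
Divisors of 66: 1, 2, 3, 6, 11, 22, 33, 66.
Check 46^d mod 67 for each divisor in increasing order:
46^1 ≡ 46 (mod 67)
46^2 ≡ 39 (mod 67)
46^3 ≡ 52 (mod 67)
46^6 ≡ 24 (mod 67)
46^11 ≡ 30 (mod 67)
46^22 ≡ 29 (mod 67)
46^33 ≡ 66 (mod 67)
46^66 ≡ 1 (mod 67) ✓
The smallest such exponent is 66, so the order of 46 is 66.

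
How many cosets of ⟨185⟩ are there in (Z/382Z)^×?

5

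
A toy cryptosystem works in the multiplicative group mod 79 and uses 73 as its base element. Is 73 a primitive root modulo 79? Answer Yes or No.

φ(79) = 79 − 1 = 78 = 2 · 3 · 13.
Test 73^(78/q) mod 79 for each prime factor q of 78:
73^39 ≡ 1 (mod 79)  [q = 2: ≡ 1 ✗]
73^26 ≡ 55 (mod 79)  [q = 3: ≢ 1 ✓]
73^6 ≡ 46 (mod 79)  [q = 13: ≢ 1 ✓]
73^39 ≡ 1 shows ord(73) | 39, strictly less than φ(79); not a primitive root.

No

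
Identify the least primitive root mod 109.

6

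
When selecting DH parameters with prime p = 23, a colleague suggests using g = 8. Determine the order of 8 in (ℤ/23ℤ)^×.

11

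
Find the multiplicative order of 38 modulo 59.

58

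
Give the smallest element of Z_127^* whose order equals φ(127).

φ(127) = 127 − 1 = 126 = 2 · 3^2 · 7.
Test candidates g = 2, 3, … against the prime factors q ∈ {2, 3, 7} of φ(127): g is a generator iff g^(126/q) ≢ 1 for every such q.
g = 2: 2^63 ≡ 1 — hits 1, so not a primitive root.
g = 3: 3^63 ≡ 126; 3^42 ≡ 107; 3^18 ≡ 4 — none is 1, so 3 is a primitive root.
Hence the least primitive root of 127 is 3.

3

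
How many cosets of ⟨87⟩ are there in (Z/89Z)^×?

4

The order of 87 must divide φ(89) = 89 − 1 = 88 = 2^3 · 11.
Divisors of 88: 1, 2, 4, 8, 11, 22, 44, 88.
Compute 87^d (mod 89) for the divisors d until we hit 1:
87^1 ≡ 87
87^2 ≡ 4
87^4 ≡ 16
87^8 ≡ 78
87^11 ≡ 88
87^22 ≡ 1
So ord_89(87) = 22, hence |⟨87⟩| = 22.
Index = |(Z/89Z)^×| / |⟨87⟩| = 88 / 22 = 4.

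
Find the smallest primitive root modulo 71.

7

φ(71) = 71 − 1 = 70 = 2 · 5 · 7.
g is a primitive root iff g^(70/q) ≢ 1 (mod 71) for each prime q ∈ {2, 5, 7}.
g = 2: 2^35 ≡ 1 — hits 1, so not a primitive root.
g = 3: 3^35 ≡ 1 — hits 1, so not a primitive root.
g = 4: 4^35 ≡ 1 — hits 1, so not a primitive root.
g = 5: 5^35 ≡ 1 — hits 1, so not a primitive root.
g = 6: 6^35 ≡ 1 — hits 1, so not a primitive root.
g = 7: 7^35 ≡ 70; 7^14 ≡ 54; 7^10 ≡ 45 — none is 1, so 7 is a primitive root.
So 7 is the smallest generator of (Z/71Z)^×.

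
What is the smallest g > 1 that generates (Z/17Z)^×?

φ(17) = 17 − 1 = 16 = 2^4.
g is a primitive root iff g^(16/q) ≢ 1 (mod 17) for each prime q ∈ {2}.
g = 2: 2^8 ≡ 1 — hits 1, so not a primitive root.
g = 3: 3^8 ≡ 16 — none is 1, so 3 is a primitive root.
So 3 is the smallest generator of (Z/17Z)^×.

3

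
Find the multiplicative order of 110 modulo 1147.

ord(110) | φ(1147) = φ(31·37) = (31−1)·(37−1) = 30·36 = 1080 = 2^3 · 3^3 · 5.
Divisors of 1080: 1, 2, 3, 4, 5, 6, 8, 9, 10, 12, 15, 18, 20, 24, 27, 30, 36, 40, 45, 54, 60, 72, 90, 108, 120, 135, 180, 216, 270, 360, 540, 1080.
Evaluate successive powers at the divisors of 1080:
110^1 ≡ 110 (mod 1147)
110^2 ≡ 630 (mod 1147)
110^3 ≡ 480 (mod 1147)
110^4 ≡ 38 (mod 1147)
110^5 ≡ 739 (mod 1147)
110^6 ≡ 1000 (mod 1147)
110^8 ≡ 297 (mod 1147)
110^9 ≡ 554 (mod 1147)
110^10 ≡ 149 (mod 1147)
110^12 ≡ 963 (mod 1147)
110^15 ≡ 1146 (mod 1147)
110^18 ≡ 667 (mod 1147)
110^20 ≡ 408 (mod 1147)
110^24 ≡ 593 (mod 1147)
110^27 ≡ 184 (mod 1147)
110^30 ≡ 1 (mod 1147) ✓
The smallest such exponent is 30, so the order of 110 is 30.

30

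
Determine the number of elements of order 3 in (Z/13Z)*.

2

φ(13) = 13 − 1 = 12 = 2^2 · 3.
In a cyclic group of order 12, there are φ(d) elements of order d for each divisor d of 12, and zero for non-divisors.
3 | 12, and φ(3) = 3 − 1 = 2.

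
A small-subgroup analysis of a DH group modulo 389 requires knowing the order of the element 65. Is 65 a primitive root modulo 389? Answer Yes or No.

No

φ(389) = 389 − 1 = 388 = 2^2 · 97.
Test 65^(388/q) mod 389 for each prime factor q of 388:
65^194 ≡ 1 (mod 389)  [q = 2: ≡ 1 ✗]
65^4 ≡ 193 (mod 389)  [q = 97: ≢ 1 ✓]
The check at q = 2 fails, so 65 generates a proper subgroup.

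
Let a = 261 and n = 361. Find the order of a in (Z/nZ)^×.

The order of 261 must divide φ(361) = φ(19^2) = 19·(19−1) = 342 = 2 · 3^2 · 19.
Divisors of 342: 1, 2, 3, 6, 9, 18, 19, 38, 57, 114, 171, 342.
Evaluate successive powers at the divisors of 342:
261^1 ≡ 261 (mod 361)
261^2 ≡ 253 (mod 361)
261^3 ≡ 331 (mod 361)
261^6 ≡ 178 (mod 361)
261^9 ≡ 75 (mod 361)
261^18 ≡ 210 (mod 361)
261^19 ≡ 299 (mod 361)
261^38 ≡ 234 (mod 361)
261^57 ≡ 293 (mod 361)
261^114 ≡ 292 (mod 361)
261^171 ≡ 360 (mod 361)
261^342 ≡ 1 (mod 361) ✓
Therefore the multiplicative order of 261 modulo 361 is 342.

342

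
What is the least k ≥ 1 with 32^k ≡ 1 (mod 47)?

23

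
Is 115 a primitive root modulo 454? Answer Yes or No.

Yes

φ(454) = φ(2)·φ(227) = 1·226 = 226 = 2 · 113.
115 is a primitive root mod 454 iff 115^(φ(454)/q) ≢ 1 for every prime q | φ(454), i.e. q ∈ {2, 113}.
115^113 ≡ 453 (mod 454)  [q = 2: ≢ 1 ✓]
115^2 ≡ 59 (mod 454)  [q = 113: ≢ 1 ✓]
Every test exponent gives a nontrivial residue, hence 115 generates the full group.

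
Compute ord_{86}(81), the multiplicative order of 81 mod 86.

21

Since 81 ∈ (Z/86Z)^×, its order divides φ(86) = φ(2)·φ(43) = 1·42 = 42 = 2 · 3 · 7.
Divisors of 42: 1, 2, 3, 6, 7, 14, 21, 42.
Test each divisor d:
81^1 ≡ 81
81^2 ≡ 25
81^3 ≡ 47
81^6 ≡ 59
81^7 ≡ 49
81^14 ≡ 79
81^21 ≡ 1
Therefore the multiplicative order of 81 modulo 86 is 21.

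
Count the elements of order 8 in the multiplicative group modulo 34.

φ(34) = φ(2)·φ(17) = 1·16 = 16 = 2^4.
In a cyclic group of order 16, there are φ(d) elements of order d for each divisor d of 16, and zero for non-divisors.
8 = 2^3 divides 16, and φ(8) = 4.

4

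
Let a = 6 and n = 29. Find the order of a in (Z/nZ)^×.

14

ord(6) | φ(29) = 29 − 1 = 28 = 2^2 · 7.
Divisors of 28: 1, 2, 4, 7, 14, 28.
Evaluate successive powers at the divisors of 28:
6^1 ≡ 6
6^2 ≡ 7
6^4 ≡ 20
6^7 ≡ 28
6^14 ≡ 1
The smallest such exponent is 14, so the order of 6 is 14.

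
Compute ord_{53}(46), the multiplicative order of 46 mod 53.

13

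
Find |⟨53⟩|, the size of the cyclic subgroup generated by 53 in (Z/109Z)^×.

108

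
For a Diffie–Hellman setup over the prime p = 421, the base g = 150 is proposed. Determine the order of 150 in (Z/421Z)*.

420

Since 150 ∈ (Z/421Z)^×, its order divides φ(421) = 421 − 1 = 420 = 2^2 · 3 · 5 · 7.
Divisors of 420: 1, 2, 3, 4, 5, 6, 7, 10, 12, 14, 15, 20, 21, 28, 30, 35, 42, 60, 70, 84, 105, 140, 210, 420.
Compute 150^d (mod 421) for the divisors d until we hit 1:
150^1 ≡ 150 (mod 421)
150^2 ≡ 187 (mod 421)
150^3 ≡ 264 (mod 421)
150^4 ≡ 26 (mod 421)
150^5 ≡ 111 (mod 421)
150^6 ≡ 231 (mod 421)
150^7 ≡ 128 (mod 421)
150^10 ≡ 112 (mod 421)
150^12 ≡ 315 (mod 421)
150^14 ≡ 386 (mod 421)
150^15 ≡ 223 (mod 421)
150^20 ≡ 335 (mod 421)
150^21 ≡ 151 (mod 421)
150^28 ≡ 383 (mod 421)
150^30 ≡ 51 (mod 421)
150^35 ≡ 188 (mod 421)
150^42 ≡ 67 (mod 421)
150^60 ≡ 75 (mod 421)
150^70 ≡ 401 (mod 421)
150^84 ≡ 279 (mod 421)
150^105 ≡ 29 (mod 421)
150^140 ≡ 400 (mod 421)
150^210 ≡ 420 (mod 421)
150^420 ≡ 1 (mod 421) ✓
So ord_421(150) = 420.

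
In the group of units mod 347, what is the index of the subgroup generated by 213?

2

ord(213) | φ(347) = 347 − 1 = 346 = 2 · 173.
Divisors of 346: 1, 2, 173, 346.
Test each divisor d:
213^1 ≡ 213 (mod 347)
213^2 ≡ 259 (mod 347)
213^173 ≡ 1 (mod 347) ✓
Thus |⟨213⟩| = ord(213) = 173.
[(Z/347Z)^× : ⟨213⟩] = 346/173 = 2.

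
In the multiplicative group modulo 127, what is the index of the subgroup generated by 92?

ord(92) | φ(127) = 127 − 1 = 126 = 2 · 3^2 · 7.
Divisors of 126: 1, 2, 3, 6, 7, 9, 14, 18, 21, 42, 63, 126.
Compute 92^d (mod 127) for the divisors d until we hit 1:
92^1 ≡ 92 (mod 127)
92^2 ≡ 82 (mod 127)
92^3 ≡ 51 (mod 127)
92^6 ≡ 61 (mod 127)
92^7 ≡ 24 (mod 127)
92^9 ≡ 63 (mod 127)
92^14 ≡ 68 (mod 127)
92^18 ≡ 32 (mod 127)
92^21 ≡ 108 (mod 127)
92^42 ≡ 107 (mod 127)
92^63 ≡ 126 (mod 127)
92^126 ≡ 1 (mod 127) ✓
So ord_127(92) = 126, hence |⟨92⟩| = 126.
The index is φ(127) / ord(92) = 126 / 126 = 1.

1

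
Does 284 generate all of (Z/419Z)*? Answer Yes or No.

φ(419) = 419 − 1 = 418 = 2 · 11 · 19.
An element g generates (Z/419Z)^× iff g^(418/q) ≢ 1 (mod 419) for each prime q ∈ {2, 11, 19}.
284^209 ≡ 418 (mod 419)  [q = 2: ≢ 1 ✓]
284^38 ≡ 1 (mod 419)  [q = 11: ≡ 1 ✗]
284^22 ≡ 7 (mod 419)  [q = 19: ≢ 1 ✓]
284^38 ≡ 1 shows ord(284) | 38, strictly less than φ(419); not a primitive root.

No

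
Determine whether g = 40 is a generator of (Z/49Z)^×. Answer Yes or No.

φ(49) = φ(7^2) = 7·(7−1) = 42 = 2 · 3 · 7.
An element g generates (Z/49Z)^× iff g^(42/q) ≢ 1 (mod 49) for each prime q ∈ {2, 3, 7}.
40^21 ≡ 48 (mod 49)  [q = 2: ≢ 1 ✓]
40^14 ≡ 18 (mod 49)  [q = 3: ≢ 1 ✓]
40^6 ≡ 36 (mod 49)  [q = 7: ≢ 1 ✓]
Every test exponent gives a nontrivial residue, hence 40 generates the full group.

Yes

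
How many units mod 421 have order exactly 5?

4

φ(421) = 421 − 1 = 420 = 2^2 · 3 · 5 · 7.
Since (Z/421Z)^× is cyclic of order 420, the number of elements of order d is φ(d) when d | 420 and 0 otherwise.
5 | 420, and φ(5) = 5 − 1 = 4.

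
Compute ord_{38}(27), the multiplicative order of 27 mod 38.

By Lagrange's theorem, ord_38(27) divides φ(38) = φ(2)·φ(19) = 1·18 = 18 = 2 · 3^2.
Divisors of 18: 1, 2, 3, 6, 9, 18.
Check 27^d mod 38 for each divisor in increasing order:
27^1 ≡ 27 (mod 38)
27^2 ≡ 7 (mod 38)
27^3 ≡ 37 (mod 38)
27^6 ≡ 1 (mod 38) ✓
Therefore the multiplicative order of 27 modulo 38 is 6.

6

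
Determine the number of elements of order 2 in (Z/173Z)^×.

1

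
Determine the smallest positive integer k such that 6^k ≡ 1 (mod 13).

ord(6) | φ(13) = 13 − 1 = 12 = 2^2 · 3.
Divisors of 12: 1, 2, 3, 4, 6, 12.
Test each divisor d:
6^1 ≡ 6
6^2 ≡ 10
6^3 ≡ 8
6^4 ≡ 9
6^6 ≡ 12
6^12 ≡ 1
The smallest such exponent is 12, so the order of 6 is 12.

12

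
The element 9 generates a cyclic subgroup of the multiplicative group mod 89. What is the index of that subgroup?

Since 9 ∈ (Z/89Z)^×, its order divides φ(89) = 89 − 1 = 88 = 2^3 · 11.
Divisors of 88: 1, 2, 4, 8, 11, 22, 44, 88.
Compute 9^d (mod 89) for the divisors d until we hit 1:
9^1 ≡ 9 (mod 89)
9^2 ≡ 81 (mod 89)
9^4 ≡ 64 (mod 89)
9^8 ≡ 2 (mod 89)
9^11 ≡ 34 (mod 89)
9^22 ≡ 88 (mod 89)
9^44 ≡ 1 (mod 89) ✓
Thus |⟨9⟩| = ord(9) = 44.
The index is φ(89) / ord(9) = 88 / 44 = 2.

2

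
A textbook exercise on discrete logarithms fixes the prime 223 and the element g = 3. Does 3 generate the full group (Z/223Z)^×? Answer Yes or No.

Yes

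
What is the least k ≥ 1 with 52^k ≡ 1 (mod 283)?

141

ord(52) | φ(283) = 283 − 1 = 282 = 2 · 3 · 47.
Divisors of 282: 1, 2, 3, 6, 47, 94, 141, 282.
Evaluate successive powers at the divisors of 282:
52^1 ≡ 52 (mod 283)
52^2 ≡ 157 (mod 283)
52^3 ≡ 240 (mod 283)
52^6 ≡ 151 (mod 283)
52^47 ≡ 238 (mod 283)
52^94 ≡ 44 (mod 283)
52^141 ≡ 1 (mod 283) ✓
Therefore the multiplicative order of 52 modulo 283 is 141.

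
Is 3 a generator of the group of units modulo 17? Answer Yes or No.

φ(17) = 17 − 1 = 16 = 2^4.
An element g generates (Z/17Z)^× iff g^(16/q) ≢ 1 (mod 17) for each prime q ∈ {2}.
3^8 ≡ 16 (mod 17)  [q = 2: ≢ 1 ✓]
None equal 1, so ord_17(3) = 16: 3 is a primitive root.

Yes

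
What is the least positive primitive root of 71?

7

φ(71) = 71 − 1 = 70 = 2 · 5 · 7.
Test candidates g = 2, 3, … against the prime factors q ∈ {2, 5, 7} of φ(71): g is a generator iff g^(70/q) ≢ 1 for every such q.
g = 2: 2^35 ≡ 1 — hits 1, so not a primitive root.
g = 3: 3^35 ≡ 1 — hits 1, so not a primitive root.
g = 4: 4^35 ≡ 1 — hits 1, so not a primitive root.
g = 5: 5^35 ≡ 1 — hits 1, so not a primitive root.
g = 6: 6^35 ≡ 1 — hits 1, so not a primitive root.
g = 7: 7^35 ≡ 70; 7^14 ≡ 54; 7^10 ≡ 45 — none is 1, so 7 is a primitive root.
So 7 is the smallest generator of (Z/71Z)^×.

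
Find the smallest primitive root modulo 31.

φ(31) = 31 − 1 = 30 = 2 · 3 · 5.
Test candidates g = 2, 3, … against the prime factors q ∈ {2, 3, 5} of φ(31): g is a generator iff g^(30/q) ≢ 1 for every such q.
g = 2: 2^15 ≡ 1 — hits 1, so not a primitive root.
g = 3: 3^15 ≡ 30; 3^10 ≡ 25; 3^6 ≡ 16 — none is 1, so 3 is a primitive root.
So 3 is the smallest generator of (Z/31Z)^×.

3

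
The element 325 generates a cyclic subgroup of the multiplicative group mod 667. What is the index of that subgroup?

4

The order of 325 must divide φ(667) = φ(23·29) = (23−1)·(29−1) = 22·28 = 616 = 2^3 · 7 · 11.
Divisors of 616: 1, 2, 4, 7, 8, 11, 14, 22, 28, 44, 56, 77, 88, 154, 308, 616.
Evaluate successive powers at the divisors of 616:
325^1 ≡ 325 (mod 667)
325^2 ≡ 239 (mod 667)
325^4 ≡ 426 (mod 667)
325^7 ≡ 347 (mod 667)
325^8 ≡ 52 (mod 667)
325^11 ≡ 415 (mod 667)
325^14 ≡ 349 (mod 667)
325^22 ≡ 139 (mod 667)
325^28 ≡ 407 (mod 667)
325^44 ≡ 645 (mod 667)
325^56 ≡ 233 (mod 667)
325^77 ≡ 231 (mod 667)
325^88 ≡ 484 (mod 667)
325^154 ≡ 1 (mod 667) ✓
So ord_667(325) = 154, hence |⟨325⟩| = 154.
Index = |(Z/667Z)^×| / |⟨325⟩| = 616 / 154 = 4.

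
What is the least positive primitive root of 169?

φ(169) = φ(13^2) = 13·(13−1) = 156 = 2^2 · 3 · 13.
g is a primitive root iff g^(156/q) ≢ 1 (mod 169) for each prime q ∈ {2, 3, 13}.
g = 2: 2^78 ≡ 168; 2^52 ≡ 146; 2^12 ≡ 40 — none is 1, so 2 is a primitive root.
Hence the least primitive root of 169 is 2.

2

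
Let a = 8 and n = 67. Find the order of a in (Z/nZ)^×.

22

Since 8 ∈ (Z/67Z)^×, its order divides φ(67) = 67 − 1 = 66 = 2 · 3 · 11.
Divisors of 66: 1, 2, 3, 6, 11, 22, 33, 66.
Evaluate successive powers at the divisors of 66:
8^1 ≡ 8 (mod 67)
8^2 ≡ 64 (mod 67)
8^3 ≡ 43 (mod 67)
8^6 ≡ 40 (mod 67)
8^11 ≡ 66 (mod 67)
8^22 ≡ 1 (mod 67) ✓
Hence ord(8) = 22.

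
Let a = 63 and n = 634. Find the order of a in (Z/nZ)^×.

By Lagrange's theorem, ord_634(63) divides φ(634) = φ(2)·φ(317) = 1·316 = 316 = 2^2 · 79.
Divisors of 316: 1, 2, 4, 79, 158, 316.
Compute 63^d (mod 634) for the divisors d until we hit 1:
63^1 ≡ 63
63^2 ≡ 165
63^4 ≡ 597
63^79 ≡ 1
Hence ord(63) = 79.

79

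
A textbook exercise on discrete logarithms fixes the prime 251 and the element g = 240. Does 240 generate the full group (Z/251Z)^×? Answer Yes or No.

φ(251) = 251 − 1 = 250 = 2 · 5^3.
Test 240^(250/q) mod 251 for each prime factor q of 250:
240^125 ≡ 1 (mod 251)  [q = 2: ≡ 1 ✗]
240^50 ≡ 219 (mod 251)  [q = 5: ≢ 1 ✓]
Since 240^125 ≡ 1, the order of 240 divides 125 < 250, so 240 is not a primitive root.

No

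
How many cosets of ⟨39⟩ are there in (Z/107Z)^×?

Since 39 ∈ (Z/107Z)^×, its order divides φ(107) = 107 − 1 = 106 = 2 · 53.
Divisors of 106: 1, 2, 53, 106.
Check 39^d mod 107 for each divisor in increasing order:
39^1 ≡ 39 (mod 107)
39^2 ≡ 23 (mod 107)
39^53 ≡ 1 (mod 107) ✓
Thus |⟨39⟩| = ord(39) = 53.
Index = |(Z/107Z)^×| / |⟨39⟩| = 106 / 53 = 2.

2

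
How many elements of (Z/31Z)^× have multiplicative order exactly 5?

4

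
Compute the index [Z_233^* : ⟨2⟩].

8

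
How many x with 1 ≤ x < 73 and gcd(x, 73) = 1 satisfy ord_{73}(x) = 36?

φ(73) = 73 − 1 = 72 = 2^3 · 3^2.
In a cyclic group of order 72, there are φ(d) elements of order d for each divisor d of 72, and zero for non-divisors.
36 = 2^2 · 3^2 divides 72, and φ(36) = 12.

12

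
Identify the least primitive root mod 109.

φ(109) = 109 − 1 = 108 = 2^2 · 3^3.
g is a primitive root iff g^(108/q) ≢ 1 (mod 109) for each prime q ∈ {2, 3}.
g = 2: 2^54 ≡ 108; 2^36 ≡ 1 — hits 1, so not a primitive root.
g = 3: 3^54 ≡ 1 — hits 1, so not a primitive root.
g = 4: 4^54 ≡ 1 — hits 1, so not a primitive root.
g = 5: 5^54 ≡ 1 — hits 1, so not a primitive root.
g = 6: 6^54 ≡ 108; 6^36 ≡ 63 — none is 1, so 6 is a primitive root.
Hence the least primitive root of 109 is 6.

6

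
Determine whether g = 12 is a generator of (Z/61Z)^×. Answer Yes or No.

φ(61) = 61 − 1 = 60 = 2^2 · 3 · 5.
It suffices to check that the order of 12 is not a proper divisor of 60: compute 12^(60/q) for q ∈ {2, 3, 5}.
12^30 ≡ 1 (mod 61)  [q = 2: ≡ 1 ✗]
12^20 ≡ 13 (mod 61)  [q = 3: ≢ 1 ✓]
12^12 ≡ 58 (mod 61)  [q = 5: ≢ 1 ✓]
Since 12^30 ≡ 1, the order of 12 divides 30 < 60, so 12 is not a primitive root.

No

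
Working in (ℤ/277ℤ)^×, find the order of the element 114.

The order of 114 must divide φ(277) = 277 − 1 = 276 = 2^2 · 3 · 23.
Divisors of 276: 1, 2, 3, 4, 6, 12, 23, 46, 69, 92, 138, 276.
Compute 114^d (mod 277) for the divisors d until we hit 1:
114^1 ≡ 114 (mod 277)
114^2 ≡ 254 (mod 277)
114^3 ≡ 148 (mod 277)
114^4 ≡ 252 (mod 277)
114^6 ≡ 21 (mod 277)
114^12 ≡ 164 (mod 277)
114^23 ≡ 95 (mod 277)
114^46 ≡ 161 (mod 277)
114^69 ≡ 60 (mod 277)
114^92 ≡ 160 (mod 277)
114^138 ≡ 276 (mod 277)
114^276 ≡ 1 (mod 277) ✓
Therefore the multiplicative order of 114 modulo 277 is 276.

276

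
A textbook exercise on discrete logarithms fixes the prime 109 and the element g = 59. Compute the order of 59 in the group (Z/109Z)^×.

108

By Lagrange's theorem, ord_109(59) divides φ(109) = 109 − 1 = 108 = 2^2 · 3^3.
Divisors of 108: 1, 2, 3, 4, 6, 9, 12, 18, 27, 36, 54, 108.
Check 59^d mod 109 for each divisor in increasing order:
59^1 ≡ 59
59^2 ≡ 102
59^3 ≡ 23
59^4 ≡ 49
59^6 ≡ 93
59^9 ≡ 68
59^12 ≡ 38
59^18 ≡ 46
59^27 ≡ 76
59^36 ≡ 45
59^54 ≡ 108
59^108 ≡ 1
Hence ord(59) = 108.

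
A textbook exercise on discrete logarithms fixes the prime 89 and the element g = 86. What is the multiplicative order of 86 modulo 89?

By Lagrange's theorem, ord_89(86) divides φ(89) = 89 − 1 = 88 = 2^3 · 11.
Divisors of 88: 1, 2, 4, 8, 11, 22, 44, 88.
Test each divisor d:
86^1 ≡ 86 (mod 89)
86^2 ≡ 9 (mod 89)
86^4 ≡ 81 (mod 89)
86^8 ≡ 64 (mod 89)
86^11 ≡ 52 (mod 89)
86^22 ≡ 34 (mod 89)
86^44 ≡ 88 (mod 89)
86^88 ≡ 1 (mod 89) ✓
So ord_89(86) = 88.

88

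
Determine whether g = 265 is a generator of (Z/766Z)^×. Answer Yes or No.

φ(766) = φ(2)·φ(383) = 1·382 = 382 = 2 · 191.
An element g generates (Z/766Z)^× iff g^(382/q) ≢ 1 (mod 766) for each prime q ∈ {2, 191}.
265^191 ≡ 1 (mod 766)  [q = 2: ≡ 1 ✗]
265^2 ≡ 519 (mod 766)  [q = 191: ≢ 1 ✓]
The check at q = 2 fails, so 265 generates a proper subgroup.

No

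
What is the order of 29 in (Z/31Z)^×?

By Lagrange's theorem, ord_31(29) divides φ(31) = 31 − 1 = 30 = 2 · 3 · 5.
Divisors of 30: 1, 2, 3, 5, 6, 10, 15, 30.
Check 29^d mod 31 for each divisor in increasing order:
29^1 ≡ 29 (mod 31)
29^2 ≡ 4 (mod 31)
29^3 ≡ 23 (mod 31)
29^5 ≡ 30 (mod 31)
29^6 ≡ 2 (mod 31)
29^10 ≡ 1 (mod 31) ✓
Hence ord(29) = 10.

10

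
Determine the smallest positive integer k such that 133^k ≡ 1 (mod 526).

131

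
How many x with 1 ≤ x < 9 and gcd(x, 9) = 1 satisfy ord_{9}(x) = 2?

φ(9) = φ(3^2) = 3·(3−1) = 6 = 2 · 3.
(Z/9Z)^× is cyclic (|G| = 6); a cyclic group of order m has exactly φ(d) elements of each order d | m, and none otherwise.
2 | 6, and φ(2) = 2 − 1 = 1.

1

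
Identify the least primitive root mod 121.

φ(121) = φ(11^2) = 11·(11−1) = 110 = 2 · 5 · 11.
Test candidates g = 2, 3, … against the prime factors q ∈ {2, 5, 11} of φ(121): g is a generator iff g^(110/q) ≢ 1 for every such q.
g = 2: 2^55 ≡ 120; 2^22 ≡ 81; 2^10 ≡ 56 — none is 1, so 2 is a primitive root.
Hence the least primitive root of 121 is 2.

2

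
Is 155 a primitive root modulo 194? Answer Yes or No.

φ(194) = φ(2)·φ(97) = 1·96 = 96 = 2^5 · 3.
Test 155^(96/q) mod 194 for each prime factor q of 96:
155^48 ≡ 193 (mod 194)  [q = 2: ≢ 1 ✓]
155^32 ≡ 61 (mod 194)  [q = 3: ≢ 1 ✓]
Every test exponent gives a nontrivial residue, hence 155 generates the full group.

Yes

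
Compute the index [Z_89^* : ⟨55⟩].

22

The order of 55 must divide φ(89) = 89 − 1 = 88 = 2^3 · 11.
Divisors of 88: 1, 2, 4, 8, 11, 22, 44, 88.
Compute 55^d (mod 89) for the divisors d until we hit 1:
55^1 ≡ 55
55^2 ≡ 88
55^4 ≡ 1
The order of 55 is 4, so the subgroup it generates has 4 elements.
Index = |(Z/89Z)^×| / |⟨55⟩| = 88 / 4 = 22.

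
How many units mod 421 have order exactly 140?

φ(421) = 421 − 1 = 420 = 2^2 · 3 · 5 · 7.
Since (Z/421Z)^× is cyclic of order 420, the number of elements of order d is φ(d) when d | 420 and 0 otherwise.
140 = 2^2 · 5 · 7 divides 420, and φ(140) = 48.

48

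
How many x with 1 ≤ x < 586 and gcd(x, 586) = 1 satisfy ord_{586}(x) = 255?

φ(586) = φ(2)·φ(293) = 1·292 = 292 = 2^2 · 73.
Since (Z/586Z)^× is cyclic of order 292, the number of elements of order d is φ(d) when d | 292 and 0 otherwise.
Since 255 ∤ 292, the count is 0.

0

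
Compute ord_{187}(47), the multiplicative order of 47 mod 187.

The order of 47 must divide φ(187) = φ(11·17) = (11−1)·(17−1) = 10·16 = 160 = 2^5 · 5.
Divisors of 160: 1, 2, 4, 5, 8, 10, 16, 20, 32, 40, 80, 160.
Evaluate successive powers at the divisors of 160:
47^1 ≡ 47
47^2 ≡ 152
47^4 ≡ 103
47^5 ≡ 166
47^8 ≡ 137
47^10 ≡ 67
47^16 ≡ 69
47^20 ≡ 1
Hence ord(47) = 20.

20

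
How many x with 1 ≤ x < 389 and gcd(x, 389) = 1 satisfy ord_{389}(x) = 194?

96

φ(389) = 389 − 1 = 388 = 2^2 · 97.
Since (Z/389Z)^× is cyclic of order 388, the number of elements of order d is φ(d) when d | 388 and 0 otherwise.
194 = 2 · 97 divides 388, and φ(194) = 96.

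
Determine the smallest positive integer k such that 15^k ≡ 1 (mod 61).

ord(15) | φ(61) = 61 − 1 = 60 = 2^2 · 3 · 5.
Divisors of 60: 1, 2, 3, 4, 5, 6, 10, 12, 15, 20, 30, 60.
Compute 15^d (mod 61) for the divisors d until we hit 1:
15^1 ≡ 15 (mod 61)
15^2 ≡ 42 (mod 61)
15^3 ≡ 20 (mod 61)
15^4 ≡ 56 (mod 61)
15^5 ≡ 47 (mod 61)
15^6 ≡ 34 (mod 61)
15^10 ≡ 13 (mod 61)
15^12 ≡ 58 (mod 61)
15^15 ≡ 1 (mod 61) ✓
Hence ord(15) = 15.

15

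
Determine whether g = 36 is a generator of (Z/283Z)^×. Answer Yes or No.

φ(283) = 283 − 1 = 282 = 2 · 3 · 47.
An element g generates (Z/283Z)^× iff g^(282/q) ≢ 1 (mod 283) for each prime q ∈ {2, 3, 47}.
36^141 ≡ 1 (mod 283)  [q = 2: ≡ 1 ✗]
36^94 ≡ 44 (mod 283)  [q = 3: ≢ 1 ✓]
36^6 ≡ 106 (mod 283)  [q = 47: ≢ 1 ✓]
36^141 ≡ 1 shows ord(36) | 141, strictly less than φ(283); not a primitive root.

No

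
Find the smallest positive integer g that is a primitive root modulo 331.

3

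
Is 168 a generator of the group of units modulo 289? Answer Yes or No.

No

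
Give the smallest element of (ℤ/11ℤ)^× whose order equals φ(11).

φ(11) = 11 − 1 = 10 = 2 · 5.
g is a primitive root iff g^(10/q) ≢ 1 (mod 11) for each prime q ∈ {2, 5}.
g = 2: 2^5 ≡ 10; 2^2 ≡ 4 — none is 1, so 2 is a primitive root.
Hence the least primitive root of 11 is 2.

2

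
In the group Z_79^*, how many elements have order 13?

12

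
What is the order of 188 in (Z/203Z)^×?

28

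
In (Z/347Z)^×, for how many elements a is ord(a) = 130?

0

φ(347) = 347 − 1 = 346 = 2 · 173.
(Z/347Z)^× is cyclic (|G| = 346); a cyclic group of order m has exactly φ(d) elements of each order d | m, and none otherwise.
Since 130 ∤ 346, the count is 0.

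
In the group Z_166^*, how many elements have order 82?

φ(166) = φ(2)·φ(83) = 1·82 = 82 = 2 · 41.
Since (Z/166Z)^× is cyclic of order 82, the number of elements of order d is φ(d) when d | 82 and 0 otherwise.
82 = 2 · 41 divides 82, and φ(82) = 40.

40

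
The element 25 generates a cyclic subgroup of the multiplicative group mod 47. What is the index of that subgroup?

2

ord(25) | φ(47) = 47 − 1 = 46 = 2 · 23.
Divisors of 46: 1, 2, 23, 46.
Compute 25^d (mod 47) for the divisors d until we hit 1:
25^1 ≡ 25 (mod 47)
25^2 ≡ 14 (mod 47)
25^23 ≡ 1 (mod 47) ✓
So ord_47(25) = 23, hence |⟨25⟩| = 23.
[(Z/47Z)^× : ⟨25⟩] = 46/23 = 2.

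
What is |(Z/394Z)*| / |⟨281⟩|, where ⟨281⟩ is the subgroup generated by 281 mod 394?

7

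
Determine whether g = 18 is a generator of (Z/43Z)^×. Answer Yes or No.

Yes

φ(43) = 43 − 1 = 42 = 2 · 3 · 7.
It suffices to check that the order of 18 is not a proper divisor of 42: compute 18^(42/q) for q ∈ {2, 3, 7}.
18^21 ≡ 42 (mod 43)  [q = 2: ≢ 1 ✓]
18^14 ≡ 6 (mod 43)  [q = 3: ≢ 1 ✓]
18^6 ≡ 41 (mod 43)  [q = 7: ≢ 1 ✓]
Every test exponent gives a nontrivial residue, hence 18 generates the full group.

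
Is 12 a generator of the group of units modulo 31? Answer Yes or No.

Yes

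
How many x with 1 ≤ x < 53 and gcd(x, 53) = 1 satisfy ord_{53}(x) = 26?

φ(53) = 53 − 1 = 52 = 2^2 · 13.
In a cyclic group of order 52, there are φ(d) elements of order d for each divisor d of 52, and zero for non-divisors.
26 = 2 · 13 divides 52, and φ(26) = 12.

12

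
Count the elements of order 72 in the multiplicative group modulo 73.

24

φ(73) = 73 − 1 = 72 = 2^3 · 3^2.
Since (Z/73Z)^× is cyclic of order 72, the number of elements of order d is φ(d) when d | 72 and 0 otherwise.
72 = 2^3 · 3^2 divides 72, and φ(72) = 24.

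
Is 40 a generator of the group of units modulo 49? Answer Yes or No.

Yes

φ(49) = φ(7^2) = 7·(7−1) = 42 = 2 · 3 · 7.
40 is a primitive root mod 49 iff 40^(φ(49)/q) ≢ 1 for every prime q | φ(49), i.e. q ∈ {2, 3, 7}.
40^21 ≡ 48 (mod 49)  [q = 2: ≢ 1 ✓]
40^14 ≡ 18 (mod 49)  [q = 3: ≢ 1 ✓]
40^6 ≡ 36 (mod 49)  [q = 7: ≢ 1 ✓]
All checks pass, so 40 has order 42 and is a primitive root modulo 49.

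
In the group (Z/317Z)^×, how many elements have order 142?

φ(317) = 317 − 1 = 316 = 2^2 · 79.
Since (Z/317Z)^× is cyclic of order 316, the number of elements of order d is φ(d) when d | 316 and 0 otherwise.
Here 316 is not a multiple of 142, so there are no elements of order 142.

0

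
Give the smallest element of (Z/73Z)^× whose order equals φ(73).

5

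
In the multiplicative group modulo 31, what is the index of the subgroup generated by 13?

ord(13) | φ(31) = 31 − 1 = 30 = 2 · 3 · 5.
Divisors of 30: 1, 2, 3, 5, 6, 10, 15, 30.
Evaluate successive powers at the divisors of 30:
13^1 ≡ 13
13^2 ≡ 14
13^3 ≡ 27
13^5 ≡ 6
13^6 ≡ 16
13^10 ≡ 5
13^15 ≡ 30
13^30 ≡ 1
So ord_31(13) = 30, hence |⟨13⟩| = 30.
The index is φ(31) / ord(13) = 30 / 30 = 1.

1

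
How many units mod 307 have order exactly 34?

16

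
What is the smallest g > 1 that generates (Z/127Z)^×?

φ(127) = 127 − 1 = 126 = 2 · 3^2 · 7.
Test candidates g = 2, 3, … against the prime factors q ∈ {2, 3, 7} of φ(127): g is a generator iff g^(126/q) ≢ 1 for every such q.
g = 2: 2^63 ≡ 1 — hits 1, so not a primitive root.
g = 3: 3^63 ≡ 126; 3^42 ≡ 107; 3^18 ≡ 4 — none is 1, so 3 is a primitive root.
So 3 is the smallest generator of (Z/127Z)^×.

3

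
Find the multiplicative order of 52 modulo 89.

8

The order of 52 must divide φ(89) = 89 − 1 = 88 = 2^3 · 11.
Divisors of 88: 1, 2, 4, 8, 11, 22, 44, 88.
Test each divisor d:
52^1 ≡ 52
52^2 ≡ 34
52^4 ≡ 88
52^8 ≡ 1
Hence ord(52) = 8.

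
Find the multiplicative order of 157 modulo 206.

102

The order of 157 must divide φ(206) = φ(2)·φ(103) = 1·102 = 102 = 2 · 3 · 17.
Divisors of 102: 1, 2, 3, 6, 17, 34, 51, 102.
Evaluate successive powers at the divisors of 102:
157^1 ≡ 157 (mod 206)
157^2 ≡ 135 (mod 206)
157^3 ≡ 183 (mod 206)
157^6 ≡ 117 (mod 206)
157^17 ≡ 47 (mod 206)
157^34 ≡ 149 (mod 206)
157^51 ≡ 205 (mod 206)
157^102 ≡ 1 (mod 206) ✓
The smallest such exponent is 102, so the order of 157 is 102.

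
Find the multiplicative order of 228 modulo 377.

84

By Lagrange's theorem, ord_377(228) divides φ(377) = φ(13·29) = (13−1)·(29−1) = 12·28 = 336 = 2^4 · 3 · 7.
Divisors of 336: 1, 2, 3, 4, 6, 7, 8, 12, 14, 16, 21, 24, 28, 42, 48, 56, 84, 112, 168, 336.
Test each divisor d:
228^1 ≡ 228 (mod 377)
228^2 ≡ 335 (mod 377)
228^3 ≡ 226 (mod 377)
228^4 ≡ 256 (mod 377)
228^6 ≡ 181 (mod 377)
228^7 ≡ 175 (mod 377)
228^8 ≡ 315 (mod 377)
228^12 ≡ 339 (mod 377)
228^14 ≡ 88 (mod 377)
228^16 ≡ 74 (mod 377)
228^21 ≡ 320 (mod 377)
228^24 ≡ 313 (mod 377)
228^28 ≡ 204 (mod 377)
228^42 ≡ 233 (mod 377)
228^48 ≡ 326 (mod 377)
228^56 ≡ 146 (mod 377)
228^84 ≡ 1 (mod 377) ✓
Hence ord(228) = 84.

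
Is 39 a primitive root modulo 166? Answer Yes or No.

Yes

φ(166) = φ(2)·φ(83) = 1·82 = 82 = 2 · 41.
An element g generates (Z/166Z)^× iff g^(82/q) ≢ 1 (mod 166) for each prime q ∈ {2, 41}.
39^41 ≡ 165 (mod 166)  [q = 2: ≢ 1 ✓]
39^2 ≡ 27 (mod 166)  [q = 41: ≢ 1 ✓]
None equal 1, so ord_166(39) = 82: 39 is a primitive root.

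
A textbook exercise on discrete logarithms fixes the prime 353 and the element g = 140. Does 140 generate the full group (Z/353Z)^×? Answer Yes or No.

No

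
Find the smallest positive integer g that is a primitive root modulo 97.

5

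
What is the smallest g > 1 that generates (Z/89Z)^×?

3

φ(89) = 89 − 1 = 88 = 2^3 · 11.
Test candidates g = 2, 3, … against the prime factors q ∈ {2, 11} of φ(89): g is a generator iff g^(88/q) ≢ 1 for every such q.
g = 2: 2^44 ≡ 1 — hits 1, so not a primitive root.
g = 3: 3^44 ≡ 88; 3^8 ≡ 64 — none is 1, so 3 is a primitive root.
So 3 is the smallest generator of (Z/89Z)^×.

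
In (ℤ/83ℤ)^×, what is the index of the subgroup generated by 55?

By Lagrange's theorem, ord_83(55) divides φ(83) = 83 − 1 = 82 = 2 · 41.
Divisors of 82: 1, 2, 41, 82.
Test each divisor d:
55^1 ≡ 55 (mod 83)
55^2 ≡ 37 (mod 83)
55^41 ≡ 82 (mod 83)
55^82 ≡ 1 (mod 83) ✓
The order of 55 is 82, so the subgroup it generates has 82 elements.
[(Z/83Z)^× : ⟨55⟩] = 82/82 = 1.

1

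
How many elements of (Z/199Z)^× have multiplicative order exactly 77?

0

φ(199) = 199 − 1 = 198 = 2 · 3^2 · 11.
In a cyclic group of order 198, there are φ(d) elements of order d for each divisor d of 198, and zero for non-divisors.
77 does not divide 198, so no element of (Z/199Z)^× has order 77.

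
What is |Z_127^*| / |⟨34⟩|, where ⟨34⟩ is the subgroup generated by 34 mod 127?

Since 34 ∈ (Z/127Z)^×, its order divides φ(127) = 127 − 1 = 126 = 2 · 3^2 · 7.
Divisors of 126: 1, 2, 3, 6, 7, 9, 14, 18, 21, 42, 63, 126.
Evaluate successive powers at the divisors of 126:
34^1 ≡ 34
34^2 ≡ 13
34^3 ≡ 61
34^6 ≡ 38
34^7 ≡ 22
34^9 ≡ 32
34^14 ≡ 103
34^18 ≡ 8
34^21 ≡ 107
34^42 ≡ 19
34^63 ≡ 1
So ord_127(34) = 63, hence |⟨34⟩| = 63.
[(Z/127Z)^× : ⟨34⟩] = 126/63 = 2.

2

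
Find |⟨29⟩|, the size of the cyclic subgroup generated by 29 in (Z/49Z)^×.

7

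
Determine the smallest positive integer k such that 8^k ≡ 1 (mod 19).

6

Since 8 ∈ (Z/19Z)^×, its order divides φ(19) = 19 − 1 = 18 = 2 · 3^2.
Divisors of 18: 1, 2, 3, 6, 9, 18.
Evaluate successive powers at the divisors of 18:
8^1 ≡ 8 (mod 19)
8^2 ≡ 7 (mod 19)
8^3 ≡ 18 (mod 19)
8^6 ≡ 1 (mod 19) ✓
Therefore the multiplicative order of 8 modulo 19 is 6.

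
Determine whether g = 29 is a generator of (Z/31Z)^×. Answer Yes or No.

No

φ(31) = 31 − 1 = 30 = 2 · 3 · 5.
Test 29^(30/q) mod 31 for each prime factor q of 30:
29^15 ≡ 30 (mod 31)  [q = 2: ≢ 1 ✓]
29^10 ≡ 1 (mod 31)  [q = 3: ≡ 1 ✗]
29^6 ≡ 2 (mod 31)  [q = 5: ≢ 1 ✓]
29^10 ≡ 1 shows ord(29) | 10, strictly less than φ(31); not a primitive root.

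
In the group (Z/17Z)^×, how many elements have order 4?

φ(17) = 17 − 1 = 16 = 2^4.
Since (Z/17Z)^× is cyclic of order 16, the number of elements of order d is φ(d) when d | 16 and 0 otherwise.
4 = 2^2 divides 16, and φ(4) = 2.

2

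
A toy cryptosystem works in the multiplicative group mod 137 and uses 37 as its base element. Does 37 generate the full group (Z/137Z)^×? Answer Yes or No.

No

φ(137) = 137 − 1 = 136 = 2^3 · 17.
37 is a primitive root mod 137 iff 37^(φ(137)/q) ≢ 1 for every prime q | φ(137), i.e. q ∈ {2, 17}.
37^68 ≡ 1 (mod 137)  [q = 2: ≡ 1 ✗]
37^8 ≡ 1 (mod 137)  [q = 17: ≡ 1 ✗]
Since 37^68 ≡ 1, the order of 37 divides 68 < 136, so 37 is not a primitive root.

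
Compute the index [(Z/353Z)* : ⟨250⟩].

By Lagrange's theorem, ord_353(250) divides φ(353) = 353 − 1 = 352 = 2^5 · 11.
Divisors of 352: 1, 2, 4, 8, 11, 16, 22, 32, 44, 88, 176, 352.
Evaluate successive powers at the divisors of 352:
250^1 ≡ 250 (mod 353)
250^2 ≡ 19 (mod 353)
250^4 ≡ 8 (mod 353)
250^8 ≡ 64 (mod 353)
250^11 ≡ 67 (mod 353)
250^16 ≡ 213 (mod 353)
250^22 ≡ 253 (mod 353)
250^32 ≡ 185 (mod 353)
250^44 ≡ 116 (mod 353)
250^88 ≡ 42 (mod 353)
250^176 ≡ 352 (mod 353)
250^352 ≡ 1 (mod 353) ✓
So ord_353(250) = 352, hence |⟨250⟩| = 352.
The index is φ(353) / ord(250) = 352 / 352 = 1.

1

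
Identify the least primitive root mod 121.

φ(121) = φ(11^2) = 11·(11−1) = 110 = 2 · 5 · 11.
Test candidates g = 2, 3, … against the prime factors q ∈ {2, 5, 11} of φ(121): g is a generator iff g^(110/q) ≢ 1 for every such q.
g = 2: 2^55 ≡ 120; 2^22 ≡ 81; 2^10 ≡ 56 — none is 1, so 2 is a primitive root.
The smallest primitive root modulo 121 is 2.

2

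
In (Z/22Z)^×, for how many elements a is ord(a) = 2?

1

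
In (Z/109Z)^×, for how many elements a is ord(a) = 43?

φ(109) = 109 − 1 = 108 = 2^2 · 3^3.
(Z/109Z)^× is cyclic (|G| = 108); a cyclic group of order m has exactly φ(d) elements of each order d | m, and none otherwise.
43 does not divide 108, so no element of (Z/109Z)^× has order 43.

0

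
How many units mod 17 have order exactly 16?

φ(17) = 17 − 1 = 16 = 2^4.
In a cyclic group of order 16, there are φ(d) elements of order d for each divisor d of 16, and zero for non-divisors.
16 = 2^4 divides 16, and φ(16) = 8.

8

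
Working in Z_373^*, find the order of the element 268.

372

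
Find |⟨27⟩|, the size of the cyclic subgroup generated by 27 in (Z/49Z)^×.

14

The order of 27 must divide φ(49) = φ(7^2) = 7·(7−1) = 42 = 2 · 3 · 7.
Divisors of 42: 1, 2, 3, 6, 7, 14, 21, 42.
Compute 27^d (mod 49) for the divisors d until we hit 1:
27^1 ≡ 27 (mod 49)
27^2 ≡ 43 (mod 49)
27^3 ≡ 34 (mod 49)
27^6 ≡ 29 (mod 49)
27^7 ≡ 48 (mod 49)
27^14 ≡ 1 (mod 49) ✓
So ord_49(27) = 14.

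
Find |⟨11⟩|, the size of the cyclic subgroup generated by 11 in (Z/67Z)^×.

ord(11) | φ(67) = 67 − 1 = 66 = 2 · 3 · 11.
Divisors of 66: 1, 2, 3, 6, 11, 22, 33, 66.
Check 11^d mod 67 for each divisor in increasing order:
11^1 ≡ 11 (mod 67)
11^2 ≡ 54 (mod 67)
11^3 ≡ 58 (mod 67)
11^6 ≡ 14 (mod 67)
11^11 ≡ 30 (mod 67)
11^22 ≡ 29 (mod 67)
11^33 ≡ 66 (mod 67)
11^66 ≡ 1 (mod 67) ✓
Hence ord(11) = 66.

66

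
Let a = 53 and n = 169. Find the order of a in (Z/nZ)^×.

13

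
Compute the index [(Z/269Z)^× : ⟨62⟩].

By Lagrange's theorem, ord_269(62) divides φ(269) = 269 − 1 = 268 = 2^2 · 67.
Divisors of 268: 1, 2, 4, 67, 134, 268.
Check 62^d mod 269 for each divisor in increasing order:
62^1 ≡ 62
62^2 ≡ 78
62^4 ≡ 166
62^67 ≡ 1
So ord_269(62) = 67, hence |⟨62⟩| = 67.
[(Z/269Z)^× : ⟨62⟩] = 268/67 = 4.

4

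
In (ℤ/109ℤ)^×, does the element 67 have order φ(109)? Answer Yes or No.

Yes

φ(109) = 109 − 1 = 108 = 2^2 · 3^3.
67 is a primitive root mod 109 iff 67^(φ(109)/q) ≢ 1 for every prime q | φ(109), i.e. q ∈ {2, 3}.
67^54 ≡ 108 (mod 109)  [q = 2: ≢ 1 ✓]
67^36 ≡ 45 (mod 109)  [q = 3: ≢ 1 ✓]
Every test exponent gives a nontrivial residue, hence 67 generates the full group.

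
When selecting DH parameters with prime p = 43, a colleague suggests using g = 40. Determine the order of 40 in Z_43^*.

21

By Lagrange's theorem, ord_43(40) divides φ(43) = 43 − 1 = 42 = 2 · 3 · 7.
Divisors of 42: 1, 2, 3, 6, 7, 14, 21, 42.
Compute 40^d (mod 43) for the divisors d until we hit 1:
40^1 ≡ 40 (mod 43)
40^2 ≡ 9 (mod 43)
40^3 ≡ 16 (mod 43)
40^6 ≡ 41 (mod 43)
40^7 ≡ 6 (mod 43)
40^14 ≡ 36 (mod 43)
40^21 ≡ 1 (mod 43) ✓
Therefore the multiplicative order of 40 modulo 43 is 21.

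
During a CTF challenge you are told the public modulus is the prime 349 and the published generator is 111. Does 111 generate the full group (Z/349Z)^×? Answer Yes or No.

No

φ(349) = 349 − 1 = 348 = 2^2 · 3 · 29.
An element g generates (Z/349Z)^× iff g^(348/q) ≢ 1 (mod 349) for each prime q ∈ {2, 3, 29}.
111^174 ≡ 1 (mod 349)  [q = 2: ≡ 1 ✗]
111^116 ≡ 122 (mod 349)  [q = 3: ≢ 1 ✓]
111^12 ≡ 332 (mod 349)  [q = 29: ≢ 1 ✓]
The check at q = 2 fails, so 111 generates a proper subgroup.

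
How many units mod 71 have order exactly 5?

4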